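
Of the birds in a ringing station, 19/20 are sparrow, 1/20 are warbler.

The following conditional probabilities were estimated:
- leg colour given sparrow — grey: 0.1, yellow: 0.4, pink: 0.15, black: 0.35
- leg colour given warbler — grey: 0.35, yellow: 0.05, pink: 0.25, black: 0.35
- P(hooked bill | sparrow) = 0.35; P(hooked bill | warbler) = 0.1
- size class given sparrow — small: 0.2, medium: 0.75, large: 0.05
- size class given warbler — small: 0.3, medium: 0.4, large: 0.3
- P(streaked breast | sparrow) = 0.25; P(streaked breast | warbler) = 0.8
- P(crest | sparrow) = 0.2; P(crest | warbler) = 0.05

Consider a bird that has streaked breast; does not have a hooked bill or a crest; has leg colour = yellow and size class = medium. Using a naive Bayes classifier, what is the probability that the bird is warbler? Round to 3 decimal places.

0.018

sparrow: 0.95 × 0.4 × (1−0.35) × 0.75 × 0.25 × (1−0.2) = 0.03705
warbler: 0.05 × 0.05 × (1−0.1) × 0.4 × 0.8 × (1−0.05) = 0.000684
P(warbler | x) = 0.000684 / 0.037734 ≈ 0.018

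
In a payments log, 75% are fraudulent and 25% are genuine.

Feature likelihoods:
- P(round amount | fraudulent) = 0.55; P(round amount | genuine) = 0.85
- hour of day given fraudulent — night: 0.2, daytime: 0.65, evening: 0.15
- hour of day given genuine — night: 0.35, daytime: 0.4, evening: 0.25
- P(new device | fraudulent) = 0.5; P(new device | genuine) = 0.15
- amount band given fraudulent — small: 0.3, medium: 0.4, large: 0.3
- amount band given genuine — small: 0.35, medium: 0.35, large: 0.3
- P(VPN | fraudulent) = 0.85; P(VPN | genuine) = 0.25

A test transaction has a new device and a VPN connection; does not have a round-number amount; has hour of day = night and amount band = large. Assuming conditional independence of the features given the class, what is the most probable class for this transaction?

fraudulent: 0.75 × (1−0.55) × 0.2 × 0.5 × 0.3 × 0.85 = 0.00860625
genuine: 0.25 × (1−0.85) × 0.35 × 0.15 × 0.3 × 0.25 = 0.00014765625
Highest score → fraudulent.

fraudulent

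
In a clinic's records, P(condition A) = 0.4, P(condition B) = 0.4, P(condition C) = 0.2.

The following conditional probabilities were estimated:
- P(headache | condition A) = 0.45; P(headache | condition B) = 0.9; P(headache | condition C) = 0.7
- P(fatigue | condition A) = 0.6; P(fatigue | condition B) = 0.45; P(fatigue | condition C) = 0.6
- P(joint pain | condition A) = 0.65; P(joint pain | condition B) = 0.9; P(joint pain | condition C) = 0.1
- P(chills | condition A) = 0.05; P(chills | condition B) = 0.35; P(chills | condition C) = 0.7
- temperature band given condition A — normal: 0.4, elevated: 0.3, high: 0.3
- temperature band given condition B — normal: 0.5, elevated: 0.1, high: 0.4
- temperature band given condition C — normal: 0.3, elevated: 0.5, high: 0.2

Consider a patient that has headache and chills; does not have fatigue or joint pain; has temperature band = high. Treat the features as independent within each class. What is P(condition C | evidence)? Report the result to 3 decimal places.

condition A: 0.4 × 0.45 × (1−0.6) × (1−0.65) × 0.05 × 0.3 = 0.000378
condition B: 0.4 × 0.9 × (1−0.45) × (1−0.9) × 0.35 × 0.4 = 0.002772
condition C: 0.2 × 0.7 × (1−0.6) × (1−0.1) × 0.7 × 0.2 = 0.007056
P(condition C | x) = 0.007056 / 0.010206 ≈ 0.691

0.691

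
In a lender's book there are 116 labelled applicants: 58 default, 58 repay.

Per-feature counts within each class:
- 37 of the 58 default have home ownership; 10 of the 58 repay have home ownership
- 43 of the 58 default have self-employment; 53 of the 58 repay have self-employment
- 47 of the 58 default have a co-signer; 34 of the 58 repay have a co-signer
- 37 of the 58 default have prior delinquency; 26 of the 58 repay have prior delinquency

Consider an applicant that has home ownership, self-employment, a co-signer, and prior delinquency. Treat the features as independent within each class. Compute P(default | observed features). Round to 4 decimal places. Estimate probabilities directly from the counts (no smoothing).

0.8552

default: (58/116) × (37/58) × (43/58) × (47/58) × (37/58) ≈ 0.122244
repay: (58/116) × (10/58) × (53/58) × (34/58) × (26/58) ≈ 0.0207008
P(default | x) = 0.122244 / 0.1429448 ≈ 0.8552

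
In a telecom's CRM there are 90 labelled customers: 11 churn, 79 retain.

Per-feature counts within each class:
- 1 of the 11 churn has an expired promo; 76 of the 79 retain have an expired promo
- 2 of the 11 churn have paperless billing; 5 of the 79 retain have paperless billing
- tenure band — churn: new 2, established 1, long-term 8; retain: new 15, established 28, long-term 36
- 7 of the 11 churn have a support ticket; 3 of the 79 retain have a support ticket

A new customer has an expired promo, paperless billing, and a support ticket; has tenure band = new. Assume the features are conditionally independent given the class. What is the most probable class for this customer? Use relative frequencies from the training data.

retain

churn: (11/90) × (1/11) × (2/11) × (2/11) × (7/11) ≈ 0.000233742
retain: (79/90) × (76/79) × (5/79) × (15/79) × (3/79) ≈ 0.000385365
Highest score → retain.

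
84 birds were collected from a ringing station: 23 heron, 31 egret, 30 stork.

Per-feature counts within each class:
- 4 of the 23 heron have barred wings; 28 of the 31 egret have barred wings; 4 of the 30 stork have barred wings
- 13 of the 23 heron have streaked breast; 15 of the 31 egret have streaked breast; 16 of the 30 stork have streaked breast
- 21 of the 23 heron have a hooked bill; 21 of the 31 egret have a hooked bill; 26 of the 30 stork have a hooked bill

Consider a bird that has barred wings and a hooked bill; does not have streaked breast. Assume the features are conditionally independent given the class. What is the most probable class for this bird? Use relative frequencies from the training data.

egret

heron: (23/84) × (4/23) × (10/23) × (21/23) ≈ 0.0189036
egret: (31/84) × (28/31) × (16/31) × (21/31) ≈ 0.116545
stork: (30/84) × (4/30) × (14/30) × (26/30) ≈ 0.0192593
Highest score → egret.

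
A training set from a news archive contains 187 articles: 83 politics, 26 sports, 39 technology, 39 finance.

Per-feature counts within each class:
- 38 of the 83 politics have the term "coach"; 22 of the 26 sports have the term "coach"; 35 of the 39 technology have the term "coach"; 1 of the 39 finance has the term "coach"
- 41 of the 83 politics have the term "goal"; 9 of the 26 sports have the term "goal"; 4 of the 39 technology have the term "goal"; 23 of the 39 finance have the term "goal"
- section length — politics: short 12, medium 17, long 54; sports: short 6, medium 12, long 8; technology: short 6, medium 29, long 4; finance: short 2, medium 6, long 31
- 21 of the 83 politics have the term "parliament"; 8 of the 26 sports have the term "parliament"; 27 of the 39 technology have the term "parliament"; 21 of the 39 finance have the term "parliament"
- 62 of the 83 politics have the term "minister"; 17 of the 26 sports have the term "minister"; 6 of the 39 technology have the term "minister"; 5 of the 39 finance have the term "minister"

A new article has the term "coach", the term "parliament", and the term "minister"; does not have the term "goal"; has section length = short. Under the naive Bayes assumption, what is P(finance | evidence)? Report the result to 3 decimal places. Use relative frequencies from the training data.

politics: (83/187) × (38/83) × (42/83) × (12/83) × (21/83) × (62/83) ≈ 0.00280977
sports: (26/187) × (22/26) × (17/26) × (6/26) × (8/26) × (17/26) ≈ 0.0035713
technology: (39/187) × (35/39) × (35/39) × (6/39) × (27/39) × (6/39) ≈ 0.00275234
finance: (39/187) × (1/39) × (16/39) × (2/39) × (21/39) × (5/39) ≈ 0.00000776675
P(finance | x) = 0.00000776675 / 0.00914117675 ≈ 0.001

0.001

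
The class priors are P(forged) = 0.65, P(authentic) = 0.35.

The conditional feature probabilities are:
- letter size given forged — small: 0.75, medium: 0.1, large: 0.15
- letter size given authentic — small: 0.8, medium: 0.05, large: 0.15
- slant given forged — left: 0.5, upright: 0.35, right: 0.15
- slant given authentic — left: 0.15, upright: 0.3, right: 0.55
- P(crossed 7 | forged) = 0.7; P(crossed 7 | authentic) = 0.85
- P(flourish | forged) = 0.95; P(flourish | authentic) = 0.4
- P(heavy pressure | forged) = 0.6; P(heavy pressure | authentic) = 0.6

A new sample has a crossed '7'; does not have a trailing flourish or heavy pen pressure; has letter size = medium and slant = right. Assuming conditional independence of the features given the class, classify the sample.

authentic

forged: 0.65 × 0.1 × 0.15 × 0.7 × (1−0.95) × (1−0.6) = 0.0001365
authentic: 0.35 × 0.05 × 0.55 × 0.85 × (1−0.4) × (1−0.6) = 0.0019635
Highest score → authentic.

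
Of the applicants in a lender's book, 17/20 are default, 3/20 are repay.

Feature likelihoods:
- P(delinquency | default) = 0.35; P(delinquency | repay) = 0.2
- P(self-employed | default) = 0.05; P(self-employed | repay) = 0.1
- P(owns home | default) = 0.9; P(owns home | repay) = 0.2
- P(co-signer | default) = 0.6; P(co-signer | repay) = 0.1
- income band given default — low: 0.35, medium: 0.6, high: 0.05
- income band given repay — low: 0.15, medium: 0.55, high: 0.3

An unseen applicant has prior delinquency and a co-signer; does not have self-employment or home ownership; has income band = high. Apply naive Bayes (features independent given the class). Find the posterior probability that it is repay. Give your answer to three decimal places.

0.433

default: 0.85 × 0.35 × (1−0.05) × (1−0.9) × 0.6 × 0.05 = 0.000847875
repay: 0.15 × 0.2 × (1−0.1) × (1−0.2) × 0.1 × 0.3 = 0.000648
P(repay | x) = 0.000648 / 0.001495875 ≈ 0.433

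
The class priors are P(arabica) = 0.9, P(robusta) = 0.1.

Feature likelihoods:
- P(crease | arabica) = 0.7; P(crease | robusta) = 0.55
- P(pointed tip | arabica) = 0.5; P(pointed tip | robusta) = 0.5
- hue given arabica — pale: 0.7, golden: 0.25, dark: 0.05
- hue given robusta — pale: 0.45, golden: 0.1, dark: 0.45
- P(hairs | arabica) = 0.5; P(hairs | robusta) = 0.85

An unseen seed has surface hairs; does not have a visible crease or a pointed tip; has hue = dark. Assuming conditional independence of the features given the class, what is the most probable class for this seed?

robusta

arabica: 0.9 × (1−0.7) × (1−0.5) × 0.05 × 0.5 = 0.003375
robusta: 0.1 × (1−0.55) × (1−0.5) × 0.45 × 0.85 = 0.00860625
Highest score → robusta.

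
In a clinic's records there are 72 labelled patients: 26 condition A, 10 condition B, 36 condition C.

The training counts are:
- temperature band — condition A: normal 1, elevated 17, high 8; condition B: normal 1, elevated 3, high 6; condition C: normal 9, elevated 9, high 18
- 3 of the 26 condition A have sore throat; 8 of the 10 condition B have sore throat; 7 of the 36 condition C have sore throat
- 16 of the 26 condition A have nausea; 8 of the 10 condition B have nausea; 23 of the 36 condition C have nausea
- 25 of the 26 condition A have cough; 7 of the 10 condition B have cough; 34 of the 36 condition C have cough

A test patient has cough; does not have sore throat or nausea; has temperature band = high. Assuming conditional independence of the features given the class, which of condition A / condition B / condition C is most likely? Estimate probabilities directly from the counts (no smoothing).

condition A: (26/72) × (8/26) × (23/26) × (10/26) × (25/26) ≈ 0.0363501
condition B: (10/72) × (6/10) × (2/10) × (2/10) × (7/10) ≈ 0.00233333
condition C: (36/72) × (18/36) × (29/36) × (13/36) × (34/36) ≈ 0.0686836
Highest score → condition C.

condition C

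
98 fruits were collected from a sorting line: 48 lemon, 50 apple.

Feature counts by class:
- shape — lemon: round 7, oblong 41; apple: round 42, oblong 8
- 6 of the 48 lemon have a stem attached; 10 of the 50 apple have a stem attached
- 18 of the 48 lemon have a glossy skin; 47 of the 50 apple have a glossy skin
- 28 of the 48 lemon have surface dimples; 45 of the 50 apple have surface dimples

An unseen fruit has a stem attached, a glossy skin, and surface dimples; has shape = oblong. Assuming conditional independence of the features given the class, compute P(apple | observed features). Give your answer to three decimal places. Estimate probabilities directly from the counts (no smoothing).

0.547

lemon: (48/98) × (41/48) × (6/48) × (18/48) × (28/48) ≈ 0.0114397
apple: (50/98) × (8/50) × (10/50) × (47/50) × (45/50) ≈ 0.0138122
P(apple | x) = 0.0138122 / 0.0252519 ≈ 0.547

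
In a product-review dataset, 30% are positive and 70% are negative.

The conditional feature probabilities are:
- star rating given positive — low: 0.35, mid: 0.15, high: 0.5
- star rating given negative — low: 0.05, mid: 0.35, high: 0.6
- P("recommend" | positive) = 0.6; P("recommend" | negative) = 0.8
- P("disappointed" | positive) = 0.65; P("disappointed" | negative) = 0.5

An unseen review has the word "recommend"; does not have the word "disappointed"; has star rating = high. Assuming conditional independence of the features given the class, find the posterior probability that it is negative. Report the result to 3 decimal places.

0.842

positive: 0.3 × 0.5 × 0.6 × (1−0.65) = 0.0315
negative: 0.7 × 0.6 × 0.8 × (1−0.5) = 0.168
P(negative | x) = 0.168 / 0.1995 ≈ 0.842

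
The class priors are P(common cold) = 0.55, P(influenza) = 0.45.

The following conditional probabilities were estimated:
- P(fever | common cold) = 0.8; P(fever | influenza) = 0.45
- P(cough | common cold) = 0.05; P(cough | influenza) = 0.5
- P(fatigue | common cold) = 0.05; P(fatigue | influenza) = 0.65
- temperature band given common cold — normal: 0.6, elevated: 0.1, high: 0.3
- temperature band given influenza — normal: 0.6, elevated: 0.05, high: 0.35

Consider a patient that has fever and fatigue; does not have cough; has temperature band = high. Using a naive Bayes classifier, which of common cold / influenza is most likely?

influenza

common cold: 0.55 × 0.8 × (1−0.05) × 0.05 × 0.3 = 0.00627
influenza: 0.45 × 0.45 × (1−0.5) × 0.65 × 0.35 = 0.023034375
Highest score → influenza.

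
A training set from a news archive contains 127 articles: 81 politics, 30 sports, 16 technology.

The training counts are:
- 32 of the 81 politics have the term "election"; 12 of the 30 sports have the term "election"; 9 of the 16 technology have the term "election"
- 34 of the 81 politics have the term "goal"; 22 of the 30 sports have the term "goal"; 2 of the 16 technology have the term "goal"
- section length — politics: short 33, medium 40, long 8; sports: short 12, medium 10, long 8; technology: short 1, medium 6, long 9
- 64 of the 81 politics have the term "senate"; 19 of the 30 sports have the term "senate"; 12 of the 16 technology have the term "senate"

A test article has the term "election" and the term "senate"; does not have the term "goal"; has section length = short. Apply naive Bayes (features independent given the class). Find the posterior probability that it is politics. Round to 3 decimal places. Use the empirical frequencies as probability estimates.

politics: (81/127) × (32/81) × (47/81) × (33/81) × (64/81) ≈ 0.0470634
sports: (30/127) × (12/30) × (8/30) × (12/30) × (19/30) ≈ 0.0063832
technology: (16/127) × (9/16) × (14/16) × (1/16) × (12/16) ≈ 0.00290662
P(politics | x) = 0.0470634 / 0.05635322 ≈ 0.835

0.835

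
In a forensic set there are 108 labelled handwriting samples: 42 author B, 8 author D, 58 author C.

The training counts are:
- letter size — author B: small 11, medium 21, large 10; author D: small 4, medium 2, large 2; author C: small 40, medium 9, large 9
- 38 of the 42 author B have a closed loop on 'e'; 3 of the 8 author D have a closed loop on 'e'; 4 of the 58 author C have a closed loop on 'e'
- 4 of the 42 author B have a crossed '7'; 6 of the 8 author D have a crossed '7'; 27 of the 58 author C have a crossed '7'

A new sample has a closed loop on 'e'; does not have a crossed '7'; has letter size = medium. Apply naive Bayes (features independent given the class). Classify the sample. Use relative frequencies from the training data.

author B

author B: (42/108) × (21/42) × (38/42) × (38/42) ≈ 0.159171
author D: (8/108) × (2/8) × (3/8) × (2/8) ≈ 0.00173611
author C: (58/108) × (9/58) × (4/58) × (31/58) ≈ 0.00307174
Highest score → author B.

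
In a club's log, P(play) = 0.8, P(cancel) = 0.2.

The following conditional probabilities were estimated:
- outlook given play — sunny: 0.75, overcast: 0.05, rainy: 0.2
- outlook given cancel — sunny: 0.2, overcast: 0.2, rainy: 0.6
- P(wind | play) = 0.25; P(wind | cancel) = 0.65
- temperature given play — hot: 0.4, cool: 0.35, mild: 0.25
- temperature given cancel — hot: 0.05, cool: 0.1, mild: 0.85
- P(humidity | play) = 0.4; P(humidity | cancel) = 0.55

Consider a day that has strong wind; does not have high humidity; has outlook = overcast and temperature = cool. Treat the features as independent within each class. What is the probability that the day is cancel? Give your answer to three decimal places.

play: 0.8 × 0.05 × 0.25 × 0.35 × (1−0.4) = 0.0021
cancel: 0.2 × 0.2 × 0.65 × 0.1 × (1−0.55) = 0.00117
P(cancel | x) = 0.00117 / 0.00327 ≈ 0.358

0.358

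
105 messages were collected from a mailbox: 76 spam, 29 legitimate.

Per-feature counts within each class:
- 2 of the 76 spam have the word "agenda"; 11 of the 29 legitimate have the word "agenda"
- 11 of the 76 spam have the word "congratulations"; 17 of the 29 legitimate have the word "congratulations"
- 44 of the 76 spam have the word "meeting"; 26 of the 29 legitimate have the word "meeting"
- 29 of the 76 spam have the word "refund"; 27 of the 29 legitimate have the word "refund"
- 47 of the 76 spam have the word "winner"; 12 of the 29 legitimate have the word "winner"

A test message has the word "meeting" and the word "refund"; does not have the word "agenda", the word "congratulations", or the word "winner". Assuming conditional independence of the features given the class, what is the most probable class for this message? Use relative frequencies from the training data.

spam: (76/105) × (74/76) × (65/76) × (44/76) × (29/76) × (29/76) ≈ 0.0508101
legitimate: (29/105) × (18/29) × (12/29) × (26/29) × (27/29) × (17/29) ≈ 0.0347103
Highest score → spam.

spam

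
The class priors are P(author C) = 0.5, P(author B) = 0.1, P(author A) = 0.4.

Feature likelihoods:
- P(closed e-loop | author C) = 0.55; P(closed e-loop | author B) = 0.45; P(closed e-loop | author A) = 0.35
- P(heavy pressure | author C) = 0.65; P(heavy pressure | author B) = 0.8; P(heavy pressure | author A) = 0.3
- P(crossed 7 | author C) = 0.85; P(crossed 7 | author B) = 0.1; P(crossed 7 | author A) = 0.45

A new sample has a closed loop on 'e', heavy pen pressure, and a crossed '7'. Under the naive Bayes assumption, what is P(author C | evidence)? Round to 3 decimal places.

author C: 0.5 × 0.55 × 0.65 × 0.85 = 0.1519375
author B: 0.1 × 0.45 × 0.8 × 0.1 = 0.0036
author A: 0.4 × 0.35 × 0.3 × 0.45 = 0.0189
P(author C | x) = 0.1519375 / 0.1744375 ≈ 0.871

0.871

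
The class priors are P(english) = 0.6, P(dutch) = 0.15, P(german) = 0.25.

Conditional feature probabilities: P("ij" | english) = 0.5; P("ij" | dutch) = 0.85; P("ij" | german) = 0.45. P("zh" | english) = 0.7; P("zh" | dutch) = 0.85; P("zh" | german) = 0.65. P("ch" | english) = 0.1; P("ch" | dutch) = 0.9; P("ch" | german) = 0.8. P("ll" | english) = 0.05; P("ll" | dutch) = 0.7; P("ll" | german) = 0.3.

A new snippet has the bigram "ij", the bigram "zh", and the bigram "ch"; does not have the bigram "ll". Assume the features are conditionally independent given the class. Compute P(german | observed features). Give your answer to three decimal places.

0.454

english: 0.6 × 0.5 × 0.7 × 0.1 × (1−0.05) = 0.01995
dutch: 0.15 × 0.85 × 0.85 × 0.9 × (1−0.7) = 0.02926125
german: 0.25 × 0.45 × 0.65 × 0.8 × (1−0.3) = 0.04095
P(german | x) = 0.04095 / 0.09016125 ≈ 0.454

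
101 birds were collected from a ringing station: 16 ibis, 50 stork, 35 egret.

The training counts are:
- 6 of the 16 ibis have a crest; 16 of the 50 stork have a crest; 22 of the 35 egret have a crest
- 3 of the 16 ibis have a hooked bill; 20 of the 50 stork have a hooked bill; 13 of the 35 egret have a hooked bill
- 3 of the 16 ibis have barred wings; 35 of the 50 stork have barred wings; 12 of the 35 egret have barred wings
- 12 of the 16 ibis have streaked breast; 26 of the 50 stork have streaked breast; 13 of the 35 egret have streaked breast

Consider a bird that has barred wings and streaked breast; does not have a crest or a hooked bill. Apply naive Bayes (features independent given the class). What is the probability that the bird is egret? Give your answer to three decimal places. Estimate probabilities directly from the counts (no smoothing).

0.108

ibis: (16/101) × (10/16) × (13/16) × (3/16) × (12/16) ≈ 0.0113127
stork: (50/101) × (34/50) × (30/50) × (35/50) × (26/50) ≈ 0.0735208
egret: (35/101) × (13/35) × (22/35) × (12/35) × (13/35) ≈ 0.010303
P(egret | x) = 0.010303 / 0.0951365 ≈ 0.108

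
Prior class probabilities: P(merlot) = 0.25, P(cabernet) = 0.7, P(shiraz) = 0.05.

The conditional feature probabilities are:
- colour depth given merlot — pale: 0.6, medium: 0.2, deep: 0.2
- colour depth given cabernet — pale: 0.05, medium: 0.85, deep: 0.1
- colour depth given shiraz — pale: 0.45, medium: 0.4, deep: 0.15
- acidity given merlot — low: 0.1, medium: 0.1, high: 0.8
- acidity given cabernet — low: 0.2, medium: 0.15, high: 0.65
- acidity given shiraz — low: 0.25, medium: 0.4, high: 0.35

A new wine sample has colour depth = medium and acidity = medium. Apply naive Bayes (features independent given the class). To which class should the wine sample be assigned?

merlot: 0.25 × 0.2 × 0.1 = 0.005
cabernet: 0.7 × 0.85 × 0.15 = 0.08925
shiraz: 0.05 × 0.4 × 0.4 = 0.008
Highest score → cabernet.

cabernet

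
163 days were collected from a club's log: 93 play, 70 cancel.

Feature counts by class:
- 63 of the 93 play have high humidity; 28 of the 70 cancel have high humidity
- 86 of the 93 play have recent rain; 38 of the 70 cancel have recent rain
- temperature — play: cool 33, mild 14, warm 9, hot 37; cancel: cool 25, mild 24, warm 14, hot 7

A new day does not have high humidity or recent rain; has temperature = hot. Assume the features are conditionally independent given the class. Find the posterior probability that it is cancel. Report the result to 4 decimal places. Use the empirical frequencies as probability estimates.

0.6812

play: (93/163) × (30/93) × (7/93) × (37/93) ≈ 0.00551147
cancel: (70/163) × (42/70) × (32/70) × (7/70) ≈ 0.0117791
P(cancel | x) = 0.0117791 / 0.01729057 ≈ 0.6812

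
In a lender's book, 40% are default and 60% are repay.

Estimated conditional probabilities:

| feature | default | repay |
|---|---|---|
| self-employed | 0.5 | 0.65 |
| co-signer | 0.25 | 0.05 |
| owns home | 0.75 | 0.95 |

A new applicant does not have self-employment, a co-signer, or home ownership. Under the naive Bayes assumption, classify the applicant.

default

default: 0.4 × (1−0.5) × (1−0.25) × (1−0.75) = 0.0375
repay: 0.6 × (1−0.65) × (1−0.05) × (1−0.95) = 0.009975
Highest score → default.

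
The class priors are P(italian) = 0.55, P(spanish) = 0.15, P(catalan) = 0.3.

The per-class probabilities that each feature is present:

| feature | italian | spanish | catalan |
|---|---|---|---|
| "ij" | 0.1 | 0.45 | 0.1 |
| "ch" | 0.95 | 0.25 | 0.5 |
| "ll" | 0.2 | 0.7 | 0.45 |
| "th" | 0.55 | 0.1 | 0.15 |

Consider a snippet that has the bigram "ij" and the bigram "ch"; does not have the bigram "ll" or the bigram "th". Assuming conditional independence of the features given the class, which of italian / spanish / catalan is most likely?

italian: 0.55 × 0.1 × 0.95 × (1−0.2) × (1−0.55) = 0.01881
spanish: 0.15 × 0.45 × 0.25 × (1−0.7) × (1−0.1) = 0.00455625
catalan: 0.3 × 0.1 × 0.5 × (1−0.45) × (1−0.15) = 0.0070125
Highest score → italian.

italian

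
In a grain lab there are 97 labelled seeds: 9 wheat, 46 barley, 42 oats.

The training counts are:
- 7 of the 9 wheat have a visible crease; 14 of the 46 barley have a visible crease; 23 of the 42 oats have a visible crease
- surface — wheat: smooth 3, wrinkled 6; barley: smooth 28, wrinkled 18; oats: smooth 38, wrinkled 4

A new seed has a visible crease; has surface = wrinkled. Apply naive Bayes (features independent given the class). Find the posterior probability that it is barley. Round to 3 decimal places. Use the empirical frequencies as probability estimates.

wheat: (9/97) × (7/9) × (6/9) ≈ 0.04811
barley: (46/97) × (14/46) × (18/46) ≈ 0.0564769
oats: (42/97) × (23/42) × (4/42) ≈ 0.0225822
P(barley | x) = 0.0564769 / 0.1271691 ≈ 0.444

0.444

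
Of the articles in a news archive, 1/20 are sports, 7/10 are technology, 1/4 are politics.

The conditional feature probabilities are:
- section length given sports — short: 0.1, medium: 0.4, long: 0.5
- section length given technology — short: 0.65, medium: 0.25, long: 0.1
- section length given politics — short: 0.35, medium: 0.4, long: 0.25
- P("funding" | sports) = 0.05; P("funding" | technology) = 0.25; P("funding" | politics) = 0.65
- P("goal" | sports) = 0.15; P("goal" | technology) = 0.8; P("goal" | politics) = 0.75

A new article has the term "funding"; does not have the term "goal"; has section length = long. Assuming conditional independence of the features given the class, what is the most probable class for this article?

sports: 0.05 × 0.5 × 0.05 × (1−0.15) = 0.0010625
technology: 0.7 × 0.1 × 0.25 × (1−0.8) = 0.0035
politics: 0.25 × 0.25 × 0.65 × (1−0.75) = 0.01015625
Highest score → politics.

politics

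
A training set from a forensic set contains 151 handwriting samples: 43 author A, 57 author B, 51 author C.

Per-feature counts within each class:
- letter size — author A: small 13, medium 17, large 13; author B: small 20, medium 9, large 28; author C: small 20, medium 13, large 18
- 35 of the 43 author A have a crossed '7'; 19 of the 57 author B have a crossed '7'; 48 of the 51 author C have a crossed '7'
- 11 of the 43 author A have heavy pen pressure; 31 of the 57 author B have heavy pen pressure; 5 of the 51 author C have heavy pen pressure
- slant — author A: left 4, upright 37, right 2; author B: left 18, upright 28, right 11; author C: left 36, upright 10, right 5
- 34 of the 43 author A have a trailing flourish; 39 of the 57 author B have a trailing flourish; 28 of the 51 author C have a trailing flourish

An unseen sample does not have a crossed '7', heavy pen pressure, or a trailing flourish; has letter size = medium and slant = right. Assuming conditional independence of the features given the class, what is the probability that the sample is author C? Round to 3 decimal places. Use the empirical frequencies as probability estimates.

author A: (43/151) × (17/43) × (8/43) × (32/43) × (2/43) × (9/43) ≈ 0.000151744
author B: (57/151) × (9/57) × (38/57) × (26/57) × (11/57) × (18/57) ≈ 0.00110456
author C: (51/151) × (13/51) × (3/51) × (46/51) × (5/51) × (23/51) ≈ 0.000201959
P(author C | x) = 0.000201959 / 0.001458263 ≈ 0.138

0.138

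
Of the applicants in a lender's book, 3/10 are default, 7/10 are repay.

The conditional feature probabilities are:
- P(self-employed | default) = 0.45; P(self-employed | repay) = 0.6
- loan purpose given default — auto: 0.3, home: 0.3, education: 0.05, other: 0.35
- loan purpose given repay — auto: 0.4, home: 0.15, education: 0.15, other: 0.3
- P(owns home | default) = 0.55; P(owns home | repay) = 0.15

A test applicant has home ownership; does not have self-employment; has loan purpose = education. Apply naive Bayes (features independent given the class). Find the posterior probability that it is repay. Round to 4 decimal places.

default: 0.3 × (1−0.45) × 0.05 × 0.55 = 0.0045375
repay: 0.7 × (1−0.6) × 0.15 × 0.15 = 0.0063
P(repay | x) = 0.0063 / 0.0108375 ≈ 0.5813

0.5813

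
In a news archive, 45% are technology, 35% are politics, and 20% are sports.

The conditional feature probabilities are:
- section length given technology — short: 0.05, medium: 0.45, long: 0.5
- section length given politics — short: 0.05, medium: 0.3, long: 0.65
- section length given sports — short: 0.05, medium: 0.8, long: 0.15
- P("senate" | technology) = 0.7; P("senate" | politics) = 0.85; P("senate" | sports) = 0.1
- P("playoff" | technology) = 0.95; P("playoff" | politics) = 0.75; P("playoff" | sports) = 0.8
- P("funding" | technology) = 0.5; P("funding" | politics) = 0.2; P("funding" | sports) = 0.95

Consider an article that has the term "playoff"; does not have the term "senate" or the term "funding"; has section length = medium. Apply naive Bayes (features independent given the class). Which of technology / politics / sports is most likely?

technology

technology: 0.45 × 0.45 × (1−0.7) × 0.95 × (1−0.5) = 0.02885625
politics: 0.35 × 0.3 × (1−0.85) × 0.75 × (1−0.2) = 0.00945
sports: 0.2 × 0.8 × (1−0.1) × 0.8 × (1−0.95) = 0.00576
Highest score → technology.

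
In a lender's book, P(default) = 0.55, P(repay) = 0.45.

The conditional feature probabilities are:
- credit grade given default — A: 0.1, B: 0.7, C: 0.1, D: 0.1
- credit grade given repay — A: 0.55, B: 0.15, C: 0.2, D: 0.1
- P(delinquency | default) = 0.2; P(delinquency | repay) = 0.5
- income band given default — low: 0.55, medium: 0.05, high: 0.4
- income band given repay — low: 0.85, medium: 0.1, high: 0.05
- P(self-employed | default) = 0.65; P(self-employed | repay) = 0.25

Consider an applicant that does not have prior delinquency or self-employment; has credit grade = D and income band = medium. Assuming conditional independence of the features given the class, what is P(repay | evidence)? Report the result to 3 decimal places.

0.687

default: 0.55 × 0.1 × (1−0.2) × 0.05 × (1−0.65) = 0.00077
repay: 0.45 × 0.1 × (1−0.5) × 0.1 × (1−0.25) = 0.0016875
P(repay | x) = 0.0016875 / 0.0024575 ≈ 0.687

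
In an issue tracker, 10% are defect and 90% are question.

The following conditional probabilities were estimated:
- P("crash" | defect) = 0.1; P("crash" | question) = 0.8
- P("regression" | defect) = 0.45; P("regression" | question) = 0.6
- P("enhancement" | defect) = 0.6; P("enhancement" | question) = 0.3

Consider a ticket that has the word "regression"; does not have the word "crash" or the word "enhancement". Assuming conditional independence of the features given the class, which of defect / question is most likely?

question

defect: 0.1 × (1−0.1) × 0.45 × (1−0.6) = 0.0162
question: 0.9 × (1−0.8) × 0.6 × (1−0.3) = 0.0756
Highest score → question.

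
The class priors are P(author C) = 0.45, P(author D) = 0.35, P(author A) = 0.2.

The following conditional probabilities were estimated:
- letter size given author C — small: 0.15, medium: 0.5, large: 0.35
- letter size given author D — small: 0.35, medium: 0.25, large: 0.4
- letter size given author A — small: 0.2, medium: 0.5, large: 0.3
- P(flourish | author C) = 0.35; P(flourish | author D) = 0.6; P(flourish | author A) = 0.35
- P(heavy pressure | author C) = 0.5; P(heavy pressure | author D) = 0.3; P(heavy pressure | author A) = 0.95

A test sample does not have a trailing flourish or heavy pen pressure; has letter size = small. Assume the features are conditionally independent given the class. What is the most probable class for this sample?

author C: 0.45 × 0.15 × (1−0.35) × (1−0.5) = 0.0219375
author D: 0.35 × 0.35 × (1−0.6) × (1−0.3) = 0.0343
author A: 0.2 × 0.2 × (1−0.35) × (1−0.95) = 0.0013
Highest score → author D.

author D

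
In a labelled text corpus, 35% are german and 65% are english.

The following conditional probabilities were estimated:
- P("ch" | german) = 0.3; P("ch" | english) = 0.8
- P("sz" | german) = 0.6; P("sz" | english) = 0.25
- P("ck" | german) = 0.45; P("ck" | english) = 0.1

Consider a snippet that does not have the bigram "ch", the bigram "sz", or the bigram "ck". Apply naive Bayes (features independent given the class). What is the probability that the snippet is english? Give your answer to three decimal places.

german: 0.35 × (1−0.3) × (1−0.6) × (1−0.45) = 0.0539
english: 0.65 × (1−0.8) × (1−0.25) × (1−0.1) = 0.08775
P(english | x) = 0.08775 / 0.14165 ≈ 0.619

0.619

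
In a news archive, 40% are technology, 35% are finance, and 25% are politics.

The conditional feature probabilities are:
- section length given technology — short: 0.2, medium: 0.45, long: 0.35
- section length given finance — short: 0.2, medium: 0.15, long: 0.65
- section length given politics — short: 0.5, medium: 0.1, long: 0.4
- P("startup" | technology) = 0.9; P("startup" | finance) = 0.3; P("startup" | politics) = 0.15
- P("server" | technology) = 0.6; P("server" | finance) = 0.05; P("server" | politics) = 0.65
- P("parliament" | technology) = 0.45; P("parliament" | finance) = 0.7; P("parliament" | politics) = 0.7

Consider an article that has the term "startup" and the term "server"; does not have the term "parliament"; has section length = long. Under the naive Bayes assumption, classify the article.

technology: 0.4 × 0.35 × 0.9 × 0.6 × (1−0.45) = 0.04158
finance: 0.35 × 0.65 × 0.3 × 0.05 × (1−0.7) = 0.00102375
politics: 0.25 × 0.4 × 0.15 × 0.65 × (1−0.7) = 0.002925
Highest score → technology.

technology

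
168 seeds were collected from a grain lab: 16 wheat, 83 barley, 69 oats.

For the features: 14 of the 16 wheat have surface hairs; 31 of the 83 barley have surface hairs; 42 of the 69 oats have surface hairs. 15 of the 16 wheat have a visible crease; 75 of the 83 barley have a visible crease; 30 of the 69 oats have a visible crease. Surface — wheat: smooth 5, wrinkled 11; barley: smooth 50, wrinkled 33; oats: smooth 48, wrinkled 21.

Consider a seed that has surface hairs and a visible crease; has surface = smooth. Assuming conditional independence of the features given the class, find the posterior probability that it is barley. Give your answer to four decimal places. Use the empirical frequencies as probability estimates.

wheat: (16/168) × (14/16) × (15/16) × (5/16) = 0.0244140625
barley: (83/168) × (31/83) × (75/83) × (50/83) ≈ 0.100445
oats: (69/168) × (42/69) × (30/69) × (48/69) ≈ 0.0756144
P(barley | x) = 0.100445 / 0.2004734625 ≈ 0.5010

0.5010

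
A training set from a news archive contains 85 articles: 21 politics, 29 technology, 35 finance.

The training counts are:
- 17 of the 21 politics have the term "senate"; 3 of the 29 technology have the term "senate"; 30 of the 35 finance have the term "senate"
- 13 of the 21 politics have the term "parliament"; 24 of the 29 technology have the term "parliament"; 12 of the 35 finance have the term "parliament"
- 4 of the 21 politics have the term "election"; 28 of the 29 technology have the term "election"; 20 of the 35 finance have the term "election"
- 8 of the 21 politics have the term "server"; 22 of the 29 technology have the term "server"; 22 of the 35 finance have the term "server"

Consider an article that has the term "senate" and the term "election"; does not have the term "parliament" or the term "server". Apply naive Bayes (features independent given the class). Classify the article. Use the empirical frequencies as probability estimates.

politics: (21/85) × (17/21) × (8/21) × (4/21) × (13/21) ≈ 0.00898391
technology: (29/85) × (3/29) × (5/29) × (28/29) × (7/29) ≈ 0.00141819
finance: (35/85) × (30/35) × (23/35) × (20/35) × (13/35) ≈ 0.0492265
Highest score → finance.

finance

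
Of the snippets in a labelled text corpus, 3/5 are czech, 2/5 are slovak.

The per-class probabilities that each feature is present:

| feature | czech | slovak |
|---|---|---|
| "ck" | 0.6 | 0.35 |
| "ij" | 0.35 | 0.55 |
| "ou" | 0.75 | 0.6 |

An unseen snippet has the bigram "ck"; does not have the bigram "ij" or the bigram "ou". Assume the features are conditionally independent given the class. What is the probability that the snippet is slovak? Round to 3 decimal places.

0.301

czech: 0.6 × 0.6 × (1−0.35) × (1−0.75) = 0.0585
slovak: 0.4 × 0.35 × (1−0.55) × (1−0.6) = 0.0252
P(slovak | x) = 0.0252 / 0.0837 ≈ 0.301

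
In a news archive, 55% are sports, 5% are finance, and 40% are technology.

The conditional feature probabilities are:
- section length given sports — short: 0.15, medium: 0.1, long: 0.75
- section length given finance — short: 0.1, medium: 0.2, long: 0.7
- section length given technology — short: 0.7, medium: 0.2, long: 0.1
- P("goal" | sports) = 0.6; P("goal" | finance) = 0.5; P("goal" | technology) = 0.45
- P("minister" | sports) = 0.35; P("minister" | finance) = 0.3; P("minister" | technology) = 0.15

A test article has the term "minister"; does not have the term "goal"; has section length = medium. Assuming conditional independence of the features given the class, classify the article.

sports: 0.55 × 0.1 × (1−0.6) × 0.35 = 0.0077
finance: 0.05 × 0.2 × (1−0.5) × 0.3 = 0.0015
technology: 0.4 × 0.2 × (1−0.45) × 0.15 = 0.0066
Highest score → sports.

sports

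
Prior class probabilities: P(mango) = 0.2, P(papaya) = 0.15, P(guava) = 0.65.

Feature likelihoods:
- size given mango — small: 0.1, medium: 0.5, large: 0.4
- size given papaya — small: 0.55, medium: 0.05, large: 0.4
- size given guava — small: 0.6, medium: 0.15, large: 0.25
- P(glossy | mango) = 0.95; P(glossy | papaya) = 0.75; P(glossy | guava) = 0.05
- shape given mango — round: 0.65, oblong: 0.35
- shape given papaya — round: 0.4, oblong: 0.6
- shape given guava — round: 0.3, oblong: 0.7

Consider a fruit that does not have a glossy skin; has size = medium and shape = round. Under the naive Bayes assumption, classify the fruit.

guava

mango: 0.2 × 0.5 × (1−0.95) × 0.65 = 0.00325
papaya: 0.15 × 0.05 × (1−0.75) × 0.4 = 0.00075
guava: 0.65 × 0.15 × (1−0.05) × 0.3 = 0.0277875
Highest score → guava.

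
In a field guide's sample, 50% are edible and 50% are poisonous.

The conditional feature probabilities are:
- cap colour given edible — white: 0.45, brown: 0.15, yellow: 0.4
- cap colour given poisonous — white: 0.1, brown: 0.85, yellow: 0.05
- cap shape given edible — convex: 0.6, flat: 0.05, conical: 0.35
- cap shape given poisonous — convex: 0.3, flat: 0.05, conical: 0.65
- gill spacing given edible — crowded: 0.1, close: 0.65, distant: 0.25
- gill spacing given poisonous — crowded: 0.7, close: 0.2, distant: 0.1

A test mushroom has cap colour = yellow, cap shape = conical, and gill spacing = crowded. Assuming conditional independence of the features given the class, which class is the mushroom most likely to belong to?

edible: 0.5 × 0.4 × 0.35 × 0.1 = 0.007
poisonous: 0.5 × 0.05 × 0.65 × 0.7 = 0.011375
Highest score → poisonous.

poisonous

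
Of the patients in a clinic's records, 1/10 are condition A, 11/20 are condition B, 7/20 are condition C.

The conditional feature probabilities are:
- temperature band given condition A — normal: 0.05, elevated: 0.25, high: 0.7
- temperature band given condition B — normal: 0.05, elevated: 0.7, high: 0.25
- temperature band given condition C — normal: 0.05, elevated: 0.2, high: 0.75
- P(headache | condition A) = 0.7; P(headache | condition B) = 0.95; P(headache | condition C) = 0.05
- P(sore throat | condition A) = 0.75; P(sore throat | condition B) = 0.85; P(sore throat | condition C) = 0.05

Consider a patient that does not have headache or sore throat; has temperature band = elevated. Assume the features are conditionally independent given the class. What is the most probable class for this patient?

condition C

condition A: 0.1 × 0.25 × (1−0.7) × (1−0.75) = 0.001875
condition B: 0.55 × 0.7 × (1−0.95) × (1−0.85) = 0.0028875
condition C: 0.35 × 0.2 × (1−0.05) × (1−0.05) = 0.063175
Highest score → condition C.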